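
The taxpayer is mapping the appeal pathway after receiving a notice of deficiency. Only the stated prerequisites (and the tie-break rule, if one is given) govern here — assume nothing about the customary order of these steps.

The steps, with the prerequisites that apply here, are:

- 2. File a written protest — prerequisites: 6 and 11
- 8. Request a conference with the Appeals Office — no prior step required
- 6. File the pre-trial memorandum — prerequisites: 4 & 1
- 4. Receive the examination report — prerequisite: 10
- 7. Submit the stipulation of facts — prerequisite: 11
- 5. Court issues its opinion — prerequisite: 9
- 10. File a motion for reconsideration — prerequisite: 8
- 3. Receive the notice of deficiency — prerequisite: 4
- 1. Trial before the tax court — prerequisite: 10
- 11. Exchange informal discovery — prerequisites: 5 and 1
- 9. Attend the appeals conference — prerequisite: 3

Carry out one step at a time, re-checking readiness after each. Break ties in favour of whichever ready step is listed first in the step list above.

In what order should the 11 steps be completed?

8, 10, 4, 3, 1, 6, 9, 5, 11, 2, 7

8 has no prerequisites → 8 first.
10 needed 8, now all done → 10.
4 and 1 are both available; 4 is listed earlier → 4.
Now 3 and 1 have their prerequisites met. 3 is listed earlier, so 3 next.
1 and 9 are both available; 1 is listed earlier → 1.
6 now also ready, so the ready set is {6, 9}; 6 is listed earlier → 6.
9 is the only step now ready → 9.
5 is the only step now ready → 5.
That leaves 11 as the only ready step → 11.
Now 2 and 7 have their prerequisites met. 2 is listed earlier, so 2 next.
7 is the only step now ready → 7.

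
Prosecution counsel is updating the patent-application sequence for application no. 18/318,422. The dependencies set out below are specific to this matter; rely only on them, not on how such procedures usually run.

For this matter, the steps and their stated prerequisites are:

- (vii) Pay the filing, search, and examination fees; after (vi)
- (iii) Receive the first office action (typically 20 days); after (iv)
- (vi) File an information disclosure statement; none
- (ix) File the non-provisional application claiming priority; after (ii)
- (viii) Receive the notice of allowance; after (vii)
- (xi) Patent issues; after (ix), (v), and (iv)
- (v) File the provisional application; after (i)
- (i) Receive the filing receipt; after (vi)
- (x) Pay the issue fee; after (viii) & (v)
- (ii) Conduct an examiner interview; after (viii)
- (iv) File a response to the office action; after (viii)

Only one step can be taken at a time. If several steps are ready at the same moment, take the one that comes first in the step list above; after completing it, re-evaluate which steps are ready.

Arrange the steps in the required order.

(vi), (vii), (viii), (i), (v), (x), (ii), (ix), (iv), (iii), (xi)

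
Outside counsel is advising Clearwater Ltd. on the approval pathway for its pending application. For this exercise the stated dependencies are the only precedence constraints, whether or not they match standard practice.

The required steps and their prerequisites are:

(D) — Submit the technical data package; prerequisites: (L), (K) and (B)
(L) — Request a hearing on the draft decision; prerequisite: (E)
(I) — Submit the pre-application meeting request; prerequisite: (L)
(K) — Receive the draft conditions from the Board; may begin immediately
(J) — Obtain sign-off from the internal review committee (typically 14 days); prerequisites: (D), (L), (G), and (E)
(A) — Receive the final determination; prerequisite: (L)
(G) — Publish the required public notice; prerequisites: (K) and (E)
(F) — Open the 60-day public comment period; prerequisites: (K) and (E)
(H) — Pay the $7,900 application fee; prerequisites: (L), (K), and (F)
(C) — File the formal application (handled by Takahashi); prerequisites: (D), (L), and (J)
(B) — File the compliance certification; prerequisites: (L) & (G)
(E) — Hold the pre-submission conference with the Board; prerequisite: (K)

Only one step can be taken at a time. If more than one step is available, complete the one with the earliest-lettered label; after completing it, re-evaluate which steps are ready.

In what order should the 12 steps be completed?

(K) → (E) → (F) → (G) → (L) → (A) → (B) → (D) → (H) → (I) → (J) → (C)

(K) has no prerequisites → (K) first.
(E) is the only step now ready → (E).
Ready: (F), (G) and (L). (F) has the earlier label → (F).
(G) and (L) are both available; (G) has the earlier label → (G).
That leaves (L) as the only ready step → (L).
Now (A), (B), (H) and (I) have their prerequisites met. (A) has the earlier label, so (A) next.
Now (B), (H) and (I) have their prerequisites met. (B) has the earlier label, so (B) next.
(D) now also ready, so the ready set is {(D), (H), (I)}; (D) has the earlier label → (D).
Now (H), (I) and (J) have their prerequisites met. (H) has the earlier label, so (H) next.
(I) and (J) are both available; (I) has the earlier label → (I).
Next only (J) has its prerequisites met → (J).
Next only (C) has its prerequisites met → (C).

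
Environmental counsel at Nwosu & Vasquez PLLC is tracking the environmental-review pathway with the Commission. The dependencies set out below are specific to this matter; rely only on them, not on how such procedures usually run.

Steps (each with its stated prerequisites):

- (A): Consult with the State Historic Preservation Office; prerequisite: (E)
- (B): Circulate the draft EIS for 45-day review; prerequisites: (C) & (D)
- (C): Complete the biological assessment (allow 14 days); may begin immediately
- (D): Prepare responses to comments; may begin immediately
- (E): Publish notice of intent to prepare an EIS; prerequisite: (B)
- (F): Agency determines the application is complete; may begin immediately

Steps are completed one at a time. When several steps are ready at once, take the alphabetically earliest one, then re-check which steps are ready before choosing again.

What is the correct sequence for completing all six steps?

(C), (D) and (F) have no prerequisites; (C) has the earlier label, so (C) is first.
Now (D) and (F) have their prerequisites met. (D) has the earlier label, so (D) next.
Now (B) and (F) have their prerequisites met. (B) has the earlier label, so (B) next.
(E) now also ready, so the ready set is {(E), (F)}; (E) has the earlier label → (E).
(A) now also ready, so the ready set is {(A), (F)}; (A) has the earlier label → (A).
(F) is the only step now ready → (F).

(C) → (D) → (B) → (E) → (A) → (F)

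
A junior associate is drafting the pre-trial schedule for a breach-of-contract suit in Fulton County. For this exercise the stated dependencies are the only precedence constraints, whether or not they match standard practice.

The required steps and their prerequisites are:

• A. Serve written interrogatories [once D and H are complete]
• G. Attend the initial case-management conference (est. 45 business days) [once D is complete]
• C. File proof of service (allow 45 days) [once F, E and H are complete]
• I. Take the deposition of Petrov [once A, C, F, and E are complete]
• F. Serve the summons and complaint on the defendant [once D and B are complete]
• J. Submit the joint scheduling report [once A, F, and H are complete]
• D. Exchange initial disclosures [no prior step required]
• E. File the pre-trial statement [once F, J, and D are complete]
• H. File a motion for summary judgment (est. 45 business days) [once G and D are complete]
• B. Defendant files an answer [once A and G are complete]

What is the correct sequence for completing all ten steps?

Only D has no prerequisites, so it is first.
G needed D, now all done → G.
H needed G and D, now all done → H.
A needed D and H, now all done → A.
Next only B has its prerequisites met → B.
Next only F has its prerequisites met → F.
That leaves J as the only ready step → J.
E is the only step now ready → E.
That leaves C as the only ready step → C.
I needed A, C, F and E, now all done → I.

D, G, H, A, B, F, J, E, C, I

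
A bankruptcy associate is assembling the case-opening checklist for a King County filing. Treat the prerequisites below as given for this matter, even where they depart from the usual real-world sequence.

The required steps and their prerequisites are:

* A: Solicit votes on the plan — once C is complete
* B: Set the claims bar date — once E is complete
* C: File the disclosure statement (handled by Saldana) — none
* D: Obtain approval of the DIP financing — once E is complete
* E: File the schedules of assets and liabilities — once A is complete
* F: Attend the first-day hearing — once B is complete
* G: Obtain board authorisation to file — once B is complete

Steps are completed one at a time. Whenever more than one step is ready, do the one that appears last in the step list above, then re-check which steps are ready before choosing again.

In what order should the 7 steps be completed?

C, A, E, D, B, G, F

C is the only step with nothing outstanding, so it goes first.
A is the only step now ready → A.
E needed A, now all done → E.
D and B are both available; D is listed later → D.
Next only B has its prerequisites met → B.
G and F are both available; G is listed later → G.
That leaves F as the only ready step → F.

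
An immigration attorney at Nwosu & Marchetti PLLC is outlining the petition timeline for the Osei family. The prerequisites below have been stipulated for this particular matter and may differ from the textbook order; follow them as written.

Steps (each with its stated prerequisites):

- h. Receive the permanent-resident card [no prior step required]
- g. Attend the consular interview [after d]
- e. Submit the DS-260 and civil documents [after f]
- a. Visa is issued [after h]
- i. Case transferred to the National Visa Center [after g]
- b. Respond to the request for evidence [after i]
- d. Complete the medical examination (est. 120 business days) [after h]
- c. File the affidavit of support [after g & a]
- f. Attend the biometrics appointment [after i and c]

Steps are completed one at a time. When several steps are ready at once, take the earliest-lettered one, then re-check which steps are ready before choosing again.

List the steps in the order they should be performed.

h a d g c i b f e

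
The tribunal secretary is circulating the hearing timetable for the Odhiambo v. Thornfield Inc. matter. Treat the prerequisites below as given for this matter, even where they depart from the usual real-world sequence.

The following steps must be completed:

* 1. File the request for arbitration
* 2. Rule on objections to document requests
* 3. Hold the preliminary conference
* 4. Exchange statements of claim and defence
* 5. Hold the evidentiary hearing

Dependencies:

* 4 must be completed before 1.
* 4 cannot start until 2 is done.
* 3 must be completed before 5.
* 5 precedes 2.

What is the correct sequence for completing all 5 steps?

3, 5, 2, 4, 1

3 has no prerequisites → 3 first.
Next only 5 has its prerequisites met → 5.
2 needed 5, now all done → 2.
Next only 4 has its prerequisites met → 4.
1 is the only step now ready → 1.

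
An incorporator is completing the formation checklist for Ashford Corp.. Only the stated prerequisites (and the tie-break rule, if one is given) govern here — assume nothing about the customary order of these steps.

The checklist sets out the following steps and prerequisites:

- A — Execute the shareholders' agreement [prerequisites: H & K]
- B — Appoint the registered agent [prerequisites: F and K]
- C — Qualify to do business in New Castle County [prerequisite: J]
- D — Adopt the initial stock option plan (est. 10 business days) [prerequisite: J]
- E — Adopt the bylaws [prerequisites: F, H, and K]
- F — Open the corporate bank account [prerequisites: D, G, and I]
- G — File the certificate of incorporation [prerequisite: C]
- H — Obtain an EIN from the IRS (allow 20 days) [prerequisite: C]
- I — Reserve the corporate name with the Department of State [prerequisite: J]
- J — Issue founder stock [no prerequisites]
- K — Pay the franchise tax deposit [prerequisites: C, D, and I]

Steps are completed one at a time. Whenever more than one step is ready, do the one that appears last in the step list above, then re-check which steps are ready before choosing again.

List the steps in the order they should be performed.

J has no prerequisites → J first.
I, D and C are all available; I is listed later → I.
D and C are both available; D is listed later → D.
Next only C has its prerequisites met → C.
K, H and G are all available; K is listed later → K.
Now H and G have their prerequisites met. H is listed later, so H next.
Ready: G and A. G is listed later → G.
F now also ready, so the ready set is {F, A}; F is listed later → F.
E and B now also ready, so the ready set is {E, B, A}; E is listed later → E.
Now B and A have their prerequisites met. B is listed later, so B next.
That leaves A as the only ready step → A.

J → I → D → C → K → H → G → F → E → B → A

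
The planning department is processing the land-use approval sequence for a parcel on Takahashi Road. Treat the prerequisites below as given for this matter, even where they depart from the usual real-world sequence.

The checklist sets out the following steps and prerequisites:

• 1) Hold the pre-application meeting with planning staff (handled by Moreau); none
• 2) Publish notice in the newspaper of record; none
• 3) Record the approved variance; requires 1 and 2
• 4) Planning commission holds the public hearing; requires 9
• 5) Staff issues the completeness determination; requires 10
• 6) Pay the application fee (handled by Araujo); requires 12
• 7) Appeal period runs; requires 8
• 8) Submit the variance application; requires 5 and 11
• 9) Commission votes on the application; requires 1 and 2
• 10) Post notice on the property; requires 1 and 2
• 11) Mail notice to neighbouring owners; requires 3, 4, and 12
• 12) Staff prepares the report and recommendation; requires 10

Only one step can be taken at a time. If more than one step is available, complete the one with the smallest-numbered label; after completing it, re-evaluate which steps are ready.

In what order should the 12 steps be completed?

1, 2, 3, 9, 4, 10, 5, 12, 6, 11, 8, 7

Nothing is required for 1 and 2. 1 has the earlier label → 1 first.
That leaves 2 as the only ready step → 2.
Now 3, 9 and 10 have their prerequisites met. 3 has the earlier label, so 3 next.
Ready: 9 and 10. 9 has the earlier label → 9.
4 now also ready, so the ready set is {4, 10}; 4 has the earlier label → 4.
10 needed 1 and 2, now all done → 10.
Now 5 and 12 have their prerequisites met. 5 has the earlier label, so 5 next.
12 needed 10, now all done → 12.
Ready: 6 and 11. 6 has the earlier label → 6.
11 needed 3, 4 and 12, now all done → 11.
That leaves 8 as the only ready step → 8.
7 needed 8, now all done → 7.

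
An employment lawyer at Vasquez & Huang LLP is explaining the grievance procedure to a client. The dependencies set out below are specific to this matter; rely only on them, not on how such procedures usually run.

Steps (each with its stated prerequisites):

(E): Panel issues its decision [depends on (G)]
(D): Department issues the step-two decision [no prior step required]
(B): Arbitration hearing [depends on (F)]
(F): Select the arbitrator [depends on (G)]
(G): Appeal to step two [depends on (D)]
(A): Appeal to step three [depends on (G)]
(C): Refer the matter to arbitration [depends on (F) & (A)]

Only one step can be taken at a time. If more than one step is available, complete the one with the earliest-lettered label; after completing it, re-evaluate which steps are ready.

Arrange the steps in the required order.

(D) (G) (A) (E) (F) (B) (C)

Only (D) has no prerequisites, so it is first.
(G) needed (D), now all done → (G).
(A), (E) and (F) are all available; (A) has the earlier label → (A).
Now (E) and (F) have their prerequisites met. (E) has the earlier label, so (E) next.
That leaves (F) as the only ready step → (F).
Ready: (B) and (C). (B) has the earlier label → (B).
(C) needed (A) and (F), now all done → (C).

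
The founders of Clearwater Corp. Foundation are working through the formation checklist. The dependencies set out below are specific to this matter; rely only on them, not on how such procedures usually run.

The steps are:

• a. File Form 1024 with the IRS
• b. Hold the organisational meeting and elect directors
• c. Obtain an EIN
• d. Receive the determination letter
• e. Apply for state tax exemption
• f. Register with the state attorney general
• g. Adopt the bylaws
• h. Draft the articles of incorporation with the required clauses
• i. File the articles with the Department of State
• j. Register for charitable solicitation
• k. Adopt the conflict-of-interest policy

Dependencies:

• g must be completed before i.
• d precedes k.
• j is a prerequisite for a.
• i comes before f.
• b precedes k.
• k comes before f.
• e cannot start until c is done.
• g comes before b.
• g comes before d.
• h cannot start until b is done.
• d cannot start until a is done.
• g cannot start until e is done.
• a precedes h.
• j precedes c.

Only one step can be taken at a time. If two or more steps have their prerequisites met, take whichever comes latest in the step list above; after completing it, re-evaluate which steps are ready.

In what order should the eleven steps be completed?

j → c → e → g → i → b → a → h → d → k → f

Only j has no prerequisites, so it is first.
Ready: c and a. c is listed later → c.
Ready: e and a. e is listed later → e.
g now also ready, so the ready set is {g, a}; g is listed later → g.
i and b now also ready, so the ready set is {i, b, a}; i is listed later → i.
Now b and a have their prerequisites met. b is listed later, so b next.
a needed j, now all done → a.
h and d are both available; h is listed later → h.
That leaves d as the only ready step → d.
k needed d and b, now all done → k.
f is the only step now ready → f.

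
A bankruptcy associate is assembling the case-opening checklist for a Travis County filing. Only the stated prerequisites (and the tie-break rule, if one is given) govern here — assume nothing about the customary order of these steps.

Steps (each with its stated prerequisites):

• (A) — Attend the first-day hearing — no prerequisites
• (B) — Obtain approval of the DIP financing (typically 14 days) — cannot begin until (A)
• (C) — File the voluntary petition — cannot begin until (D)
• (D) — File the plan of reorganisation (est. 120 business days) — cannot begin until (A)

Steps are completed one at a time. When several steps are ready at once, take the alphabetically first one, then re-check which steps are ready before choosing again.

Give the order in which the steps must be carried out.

(A) has no prerequisites → (A) first.
Ready: (B) and (D). (B) has the earlier label → (B).
(D) needed (A), now all done → (D).
That leaves (C) as the only ready step → (C).

(A), (B), (D), (C)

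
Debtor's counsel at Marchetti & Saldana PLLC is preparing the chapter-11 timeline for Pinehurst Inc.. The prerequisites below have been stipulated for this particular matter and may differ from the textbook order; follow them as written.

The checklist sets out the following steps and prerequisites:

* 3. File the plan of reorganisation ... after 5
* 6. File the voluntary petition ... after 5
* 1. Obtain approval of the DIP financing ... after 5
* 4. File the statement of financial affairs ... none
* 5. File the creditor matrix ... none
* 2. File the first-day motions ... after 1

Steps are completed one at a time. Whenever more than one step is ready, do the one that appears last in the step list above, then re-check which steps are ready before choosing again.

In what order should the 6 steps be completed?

5 → 4 → 1 → 2 → 6 → 3

5 and 4 have no prerequisites; 5 is listed later, so 5 is first.
4, 1, 6 and 3 are all available; 4 is listed later → 4.
Now 1, 6 and 3 have their prerequisites met. 1 is listed later, so 1 next.
Now 2, 6 and 3 have their prerequisites met. 2 is listed later, so 2 next.
6 and 3 are both available; 6 is listed later → 6.
3 is the only step now ready → 3.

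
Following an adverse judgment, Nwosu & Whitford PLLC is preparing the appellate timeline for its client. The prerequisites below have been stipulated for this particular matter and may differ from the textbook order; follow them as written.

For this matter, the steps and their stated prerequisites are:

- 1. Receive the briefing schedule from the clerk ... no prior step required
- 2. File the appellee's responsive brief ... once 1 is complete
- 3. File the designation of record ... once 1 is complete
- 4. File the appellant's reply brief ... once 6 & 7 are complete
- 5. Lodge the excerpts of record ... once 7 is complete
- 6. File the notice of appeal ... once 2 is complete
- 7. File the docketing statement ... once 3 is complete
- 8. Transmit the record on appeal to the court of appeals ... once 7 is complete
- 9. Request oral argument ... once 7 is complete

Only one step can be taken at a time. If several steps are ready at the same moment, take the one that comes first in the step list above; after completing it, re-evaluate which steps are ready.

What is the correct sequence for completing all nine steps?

1, 2, 3, 6, 7, 4, 5, 8, 9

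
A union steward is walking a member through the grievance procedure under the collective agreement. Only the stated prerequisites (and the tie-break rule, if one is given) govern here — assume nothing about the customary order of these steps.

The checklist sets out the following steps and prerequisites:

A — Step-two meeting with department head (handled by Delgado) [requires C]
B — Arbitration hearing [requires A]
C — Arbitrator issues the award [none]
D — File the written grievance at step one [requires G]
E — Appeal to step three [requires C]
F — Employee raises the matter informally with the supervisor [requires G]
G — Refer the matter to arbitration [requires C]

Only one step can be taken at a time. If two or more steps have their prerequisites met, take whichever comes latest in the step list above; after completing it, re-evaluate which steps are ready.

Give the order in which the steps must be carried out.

C, G, F, E, D, A, B

Only C has no prerequisites, so it is first.
G, E and A are all available; G is listed later → G.
Ready: F, E, D and A. F is listed later → F.
Now E, D and A have their prerequisites met. E is listed later, so E next.
Ready: D and A. D is listed later → D.
Next only A has its prerequisites met → A.
B needed A, now all done → B.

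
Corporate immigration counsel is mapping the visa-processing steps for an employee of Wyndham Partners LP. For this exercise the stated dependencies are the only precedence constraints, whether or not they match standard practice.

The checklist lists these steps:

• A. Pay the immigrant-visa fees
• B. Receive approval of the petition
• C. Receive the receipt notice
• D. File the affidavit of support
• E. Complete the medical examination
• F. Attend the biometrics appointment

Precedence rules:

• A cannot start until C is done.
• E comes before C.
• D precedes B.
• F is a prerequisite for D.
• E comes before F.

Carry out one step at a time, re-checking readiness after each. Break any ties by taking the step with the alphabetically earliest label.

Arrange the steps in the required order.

E, C, A, F, D, B

E has no prerequisites → E first.
Ready: C and F. C has the earlier label → C.
Now A and F have their prerequisites met. A has the earlier label, so A next.
F needed E, now all done → F.
D is the only step now ready → D.
That leaves B as the only ready step → B.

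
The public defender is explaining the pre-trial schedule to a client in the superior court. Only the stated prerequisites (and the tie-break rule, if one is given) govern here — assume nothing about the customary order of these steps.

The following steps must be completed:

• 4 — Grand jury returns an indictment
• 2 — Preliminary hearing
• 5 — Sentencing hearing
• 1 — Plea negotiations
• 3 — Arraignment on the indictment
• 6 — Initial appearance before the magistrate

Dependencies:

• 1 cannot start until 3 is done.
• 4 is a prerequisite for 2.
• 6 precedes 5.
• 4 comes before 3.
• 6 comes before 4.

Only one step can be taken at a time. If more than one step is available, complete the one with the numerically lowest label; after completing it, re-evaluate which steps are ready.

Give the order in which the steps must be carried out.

6 → 4 → 2 → 3 → 1 → 5

6 has no prerequisites → 6 first.
Now 4 and 5 have their prerequisites met. 4 has the earlier label, so 4 next.
Ready: 2, 3 and 5. 2 has the earlier label → 2.
3 and 5 are both available; 3 has the earlier label → 3.
1 now also ready, so the ready set is {1, 5}; 1 has the earlier label → 1.
5 needed 6, now all done → 5.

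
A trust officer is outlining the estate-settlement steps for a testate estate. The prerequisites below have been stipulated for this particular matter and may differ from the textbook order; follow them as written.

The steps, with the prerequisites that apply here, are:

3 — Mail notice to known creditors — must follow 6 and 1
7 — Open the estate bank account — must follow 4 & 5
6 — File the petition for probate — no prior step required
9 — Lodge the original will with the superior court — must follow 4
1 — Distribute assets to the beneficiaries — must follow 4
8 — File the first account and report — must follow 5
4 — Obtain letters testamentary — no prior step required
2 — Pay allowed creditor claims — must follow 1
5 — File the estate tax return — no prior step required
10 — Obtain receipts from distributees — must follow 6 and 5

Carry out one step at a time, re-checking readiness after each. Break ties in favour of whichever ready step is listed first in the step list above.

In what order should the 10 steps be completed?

Nothing is required for 6, 4 and 5. 6 is listed earlier → 6 first.
4 and 5 are both available; 4 is listed earlier → 4.
9 and 1 now also ready, so the ready set is {9, 1, 5}; 9 is listed earlier → 9.
1 and 5 are both available; 1 is listed earlier → 1.
Now 3, 2 and 5 have their prerequisites met. 3 is listed earlier, so 3 next.
Now 2 and 5 have their prerequisites met. 2 is listed earlier, so 2 next.
That leaves 5 as the only ready step → 5.
7, 8 and 10 are all available; 7 is listed earlier → 7.
8 and 10 are both available; 8 is listed earlier → 8.
That leaves 10 as the only ready step → 10.

6, 4, 9, 1, 3, 2, 5, 7, 8, 10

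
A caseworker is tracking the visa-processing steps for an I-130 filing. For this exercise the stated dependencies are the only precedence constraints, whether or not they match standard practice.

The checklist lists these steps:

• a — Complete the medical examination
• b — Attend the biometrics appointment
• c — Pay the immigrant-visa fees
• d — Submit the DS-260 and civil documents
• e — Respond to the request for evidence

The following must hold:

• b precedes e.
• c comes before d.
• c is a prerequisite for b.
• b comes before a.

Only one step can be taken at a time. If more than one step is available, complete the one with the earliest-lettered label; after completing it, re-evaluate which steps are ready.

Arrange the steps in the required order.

c b a d e

Only c has no prerequisites, so it is first.
Now b and d have their prerequisites met. b has the earlier label, so b next.
a, d and e are all available; a has the earlier label → a.
Ready: d and e. d has the earlier label → d.
That leaves e as the only ready step → e.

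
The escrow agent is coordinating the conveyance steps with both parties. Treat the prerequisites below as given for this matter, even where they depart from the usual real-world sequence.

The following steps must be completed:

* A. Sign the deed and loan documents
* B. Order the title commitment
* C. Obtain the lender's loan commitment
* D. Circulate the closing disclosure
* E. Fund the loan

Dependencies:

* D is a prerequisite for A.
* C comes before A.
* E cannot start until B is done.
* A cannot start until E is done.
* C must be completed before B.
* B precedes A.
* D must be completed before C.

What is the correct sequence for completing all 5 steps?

D, C, B, E, A

Only D has no prerequisites, so it is first.
C is the only step now ready → C.
B needed C, now all done → B.
That leaves E as the only ready step → E.
That leaves A as the only ready step → A.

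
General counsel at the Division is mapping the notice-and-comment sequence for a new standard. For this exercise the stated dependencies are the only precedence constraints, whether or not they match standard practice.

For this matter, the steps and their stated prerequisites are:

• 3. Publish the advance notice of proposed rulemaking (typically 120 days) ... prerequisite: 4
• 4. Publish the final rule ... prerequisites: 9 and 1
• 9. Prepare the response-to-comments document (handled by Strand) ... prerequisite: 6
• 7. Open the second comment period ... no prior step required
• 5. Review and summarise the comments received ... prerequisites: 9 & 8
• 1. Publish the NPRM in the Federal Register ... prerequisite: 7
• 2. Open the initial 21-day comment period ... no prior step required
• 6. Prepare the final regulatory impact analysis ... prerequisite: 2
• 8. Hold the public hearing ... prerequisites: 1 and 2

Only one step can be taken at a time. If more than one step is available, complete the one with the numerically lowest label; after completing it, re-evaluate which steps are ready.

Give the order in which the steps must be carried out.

2 and 7 have no prerequisites; 2 has the earlier label, so 2 is first.
Ready: 6 and 7. 6 has the earlier label → 6.
9 now also ready, so the ready set is {7, 9}; 7 has the earlier label → 7.
Ready: 1 and 9. 1 has the earlier label → 1.
8 now also ready, so the ready set is {8, 9}; 8 has the earlier label → 8.
9 needed 6, now all done → 9.
Now 4 and 5 have their prerequisites met. 4 has the earlier label, so 4 next.
3 now also ready, so the ready set is {3, 5}; 3 has the earlier label → 3.
That leaves 5 as the only ready step → 5.

2, 6, 7, 1, 8, 9, 4, 3, 5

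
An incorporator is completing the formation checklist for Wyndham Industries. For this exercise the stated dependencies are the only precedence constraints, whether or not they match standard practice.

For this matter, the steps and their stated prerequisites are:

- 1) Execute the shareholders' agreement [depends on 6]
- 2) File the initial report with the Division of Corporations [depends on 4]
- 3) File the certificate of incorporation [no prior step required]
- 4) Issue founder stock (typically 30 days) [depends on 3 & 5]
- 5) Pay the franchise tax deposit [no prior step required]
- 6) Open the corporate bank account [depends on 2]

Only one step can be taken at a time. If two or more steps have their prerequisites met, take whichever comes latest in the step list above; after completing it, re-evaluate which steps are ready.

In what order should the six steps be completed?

5 and 3 have no prerequisites; 5 is listed later, so 5 is first.
Next only 3 has its prerequisites met → 3.
4 needed 5 and 3, now all done → 4.
Next only 2 has its prerequisites met → 2.
6 needed 2, now all done → 6.
1 needed 6, now all done → 1.

5, 3, 4, 2, 6, 1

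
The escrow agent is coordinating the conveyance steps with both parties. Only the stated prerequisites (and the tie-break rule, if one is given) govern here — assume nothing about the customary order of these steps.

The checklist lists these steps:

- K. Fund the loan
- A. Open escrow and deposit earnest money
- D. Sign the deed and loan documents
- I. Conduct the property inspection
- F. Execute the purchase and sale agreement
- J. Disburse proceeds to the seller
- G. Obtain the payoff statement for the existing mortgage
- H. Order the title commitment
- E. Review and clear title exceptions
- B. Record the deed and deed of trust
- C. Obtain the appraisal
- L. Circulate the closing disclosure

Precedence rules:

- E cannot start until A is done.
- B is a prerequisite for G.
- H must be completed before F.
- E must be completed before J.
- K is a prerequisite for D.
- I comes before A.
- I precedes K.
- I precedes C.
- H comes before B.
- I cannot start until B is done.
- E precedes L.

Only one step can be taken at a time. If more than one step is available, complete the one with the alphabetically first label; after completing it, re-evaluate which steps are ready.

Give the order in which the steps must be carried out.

H → B → F → G → I → A → C → E → J → K → D → L

Only H has no prerequisites, so it is first.
Ready: B and F. B has the earlier label → B.
G and I now also ready, so the ready set is {F, G, I}; F has the earlier label → F.
Now G and I have their prerequisites met. G has the earlier label, so G next.
I needed B, now all done → I.
A, C and K are all available; A has the earlier label → A.
E now also ready, so the ready set is {C, E, K}; C has the earlier label → C.
Now E and K have their prerequisites met. E has the earlier label, so E next.
Ready: J, K and L. J has the earlier label → J.
Now K and L have their prerequisites met. K has the earlier label, so K next.
D and L are both available; D has the earlier label → D.
L is the only step now ready → L.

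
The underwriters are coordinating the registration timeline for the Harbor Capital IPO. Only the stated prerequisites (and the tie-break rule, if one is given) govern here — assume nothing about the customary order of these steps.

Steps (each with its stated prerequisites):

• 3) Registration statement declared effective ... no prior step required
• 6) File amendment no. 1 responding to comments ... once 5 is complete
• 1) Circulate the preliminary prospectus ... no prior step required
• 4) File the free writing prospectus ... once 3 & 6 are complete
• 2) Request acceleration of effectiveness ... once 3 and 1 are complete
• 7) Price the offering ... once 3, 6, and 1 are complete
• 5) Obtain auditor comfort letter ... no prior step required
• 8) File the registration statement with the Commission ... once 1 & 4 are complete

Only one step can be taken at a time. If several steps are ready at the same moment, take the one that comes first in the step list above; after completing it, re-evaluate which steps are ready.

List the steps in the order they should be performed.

3, 1 and 5 have no prerequisites; 3 is listed earlier, so 3 is first.
Now 1 and 5 have their prerequisites met. 1 is listed earlier, so 1 next.
2 now also ready, so the ready set is {2, 5}; 2 is listed earlier → 2.
Next only 5 has its prerequisites met → 5.
That leaves 6 as the only ready step → 6.
Now 4 and 7 have their prerequisites met. 4 is listed earlier, so 4 next.
8 now also ready, so the ready set is {7, 8}; 7 is listed earlier → 7.
That leaves 8 as the only ready step → 8.

3, 1, 2, 5, 6, 4, 7, 8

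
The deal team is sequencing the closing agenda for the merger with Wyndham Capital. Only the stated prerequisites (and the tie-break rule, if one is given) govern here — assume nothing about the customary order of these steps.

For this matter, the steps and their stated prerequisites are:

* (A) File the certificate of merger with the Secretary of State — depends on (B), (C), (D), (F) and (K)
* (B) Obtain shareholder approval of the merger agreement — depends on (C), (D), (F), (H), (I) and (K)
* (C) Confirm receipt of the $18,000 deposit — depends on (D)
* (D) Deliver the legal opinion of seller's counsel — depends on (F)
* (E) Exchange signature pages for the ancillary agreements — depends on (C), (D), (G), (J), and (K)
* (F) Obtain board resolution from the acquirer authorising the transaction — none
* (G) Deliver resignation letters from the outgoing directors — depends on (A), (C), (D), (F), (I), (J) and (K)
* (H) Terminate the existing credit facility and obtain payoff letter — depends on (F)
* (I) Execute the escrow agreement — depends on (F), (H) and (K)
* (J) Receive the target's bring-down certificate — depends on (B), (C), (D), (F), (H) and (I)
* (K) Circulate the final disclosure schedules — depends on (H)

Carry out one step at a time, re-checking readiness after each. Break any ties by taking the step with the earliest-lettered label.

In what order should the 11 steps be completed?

(F) → (D) → (C) → (H) → (K) → (I) → (B) → (A) → (J) → (G) → (E)

(F) has no prerequisites → (F) first.
Now (D) and (H) have their prerequisites met. (D) has the earlier label, so (D) next.
Ready: (C) and (H). (C) has the earlier label → (C).
(H) needed (F), now all done → (H).
(K) needed (H), now all done → (K).
(I) needed (F), (H) and (K), now all done → (I).
Next only (B) has its prerequisites met → (B).
(A) and (J) are both available; (A) has the earlier label → (A).
(J) needed (B), (C), (D), (F), (H) and (I), now all done → (J).
(G) needed (A), (C), (D), (F), (I), (J) and (K), now all done → (G).
(E) is the only step now ready → (E).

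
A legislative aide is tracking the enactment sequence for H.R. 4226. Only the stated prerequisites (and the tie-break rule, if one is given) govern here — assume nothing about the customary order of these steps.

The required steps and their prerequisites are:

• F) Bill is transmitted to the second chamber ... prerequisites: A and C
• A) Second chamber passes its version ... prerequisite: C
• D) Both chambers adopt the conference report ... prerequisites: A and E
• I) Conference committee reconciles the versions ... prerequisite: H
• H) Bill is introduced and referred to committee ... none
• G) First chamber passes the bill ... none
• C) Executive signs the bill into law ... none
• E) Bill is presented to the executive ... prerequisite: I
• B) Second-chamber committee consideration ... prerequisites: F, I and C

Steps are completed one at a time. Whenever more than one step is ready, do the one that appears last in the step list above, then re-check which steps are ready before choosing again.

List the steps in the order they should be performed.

C → G → H → I → E → A → D → F → B

C, G and H have no prerequisites; C is listed later, so C is first.
Ready: G, H and A. G is listed later → G.
Ready: H and A. H is listed later → H.
I and A are both available; I is listed later → I.
E now also ready, so the ready set is {E, A}; E is listed later → E.
A needed C, now all done → A.
Ready: D and F. D is listed later → D.
That leaves F as the only ready step → F.
Next only B has its prerequisites met → B.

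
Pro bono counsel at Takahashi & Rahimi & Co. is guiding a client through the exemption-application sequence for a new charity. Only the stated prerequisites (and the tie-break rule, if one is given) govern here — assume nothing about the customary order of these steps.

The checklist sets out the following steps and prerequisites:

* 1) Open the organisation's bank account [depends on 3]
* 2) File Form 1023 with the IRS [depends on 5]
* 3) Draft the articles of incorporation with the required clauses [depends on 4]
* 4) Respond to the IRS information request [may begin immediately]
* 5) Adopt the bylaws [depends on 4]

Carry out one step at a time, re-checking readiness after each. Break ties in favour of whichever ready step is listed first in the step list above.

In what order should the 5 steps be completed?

4, 3, 1, 5, 2

4 has no prerequisites → 4 first.
Ready: 3 and 5. 3 is listed earlier → 3.
Now 1 and 5 have their prerequisites met. 1 is listed earlier, so 1 next.
5 needed 4, now all done → 5.
2 needed 5, now all done → 2.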